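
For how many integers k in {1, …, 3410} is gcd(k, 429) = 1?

Prime factors of 429: 3, 11, 13. Count integers ≤ 3410 divisible by none of them.
By inclusion–exclusion: 3410 − ⌊3410/3⌋ − ⌊3410/11⌋ − ⌊3410/13⌋ + ⌊3410/33⌋ + ⌊3410/39⌋ + ⌊3410/143⌋ − ⌊3410/429⌋ = 1908.

1908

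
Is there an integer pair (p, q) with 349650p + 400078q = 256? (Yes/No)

By Bézout, 349650p + 400078q = 256 has integer solutions iff gcd(349650, 400078) | 256.
Euclid: 400078 = 1·349650 + 50428; 349650 = 6·50428 + 47082; 50428 = 1·47082 + 3346; 47082 = 14·3346 + 238; 3346 = 14·238 + 14; 238 = 17·14 + 0. gcd = 14; 256 mod 14 = 4. No.

No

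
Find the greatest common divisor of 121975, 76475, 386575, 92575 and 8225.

175

gcd(121975, 76475): 121975 = 1·76475 + 45500; 76475 = 1·45500 + 30975; 45500 = 1·30975 + 14525; 30975 = 2·14525 + 1925; 14525 = 7·1925 + 1050; 1925 = 1·1050 + 875; 1050 = 1·875 + 175; 875 = 5·175 + 0 → 175
gcd(175, 386575): 386575 = 2209·175 + 0 → 175
gcd(175, 92575): 92575 = 529·175 + 0 → 175
gcd(175, 8225): 8225 = 47·175 + 0 → 175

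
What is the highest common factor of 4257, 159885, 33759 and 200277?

gcd(4257, 159885): 159885 = 37·4257 + 2376; 4257 = 1·2376 + 1881; 2376 = 1·1881 + 495; 1881 = 3·495 + 396; 495 = 1·396 + 99; 396 = 4·99 + 0 → 99
gcd(99, 33759): 33759 = 341·99 + 0 → 99
gcd(99, 200277): 200277 = 2023·99 + 0 → 99

99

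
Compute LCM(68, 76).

1292

gcd first: 76 = 1·68 + 8; 68 = 8·8 + 4; 8 = 2·4 + 0 → gcd = 4
lcm = 68·76/gcd = 5168/4 = 1292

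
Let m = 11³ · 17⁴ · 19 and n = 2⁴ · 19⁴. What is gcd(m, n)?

min exponent per shared prime: 19 = 19

19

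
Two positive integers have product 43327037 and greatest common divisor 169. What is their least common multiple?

256373

gcd·lcm = product, so lcm = 43327037/169 = 256373.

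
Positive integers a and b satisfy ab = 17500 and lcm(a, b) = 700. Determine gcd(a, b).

25

From gcd × lcm = ab: gcd = 17500 / 700 = 25.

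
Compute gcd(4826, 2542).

4826 = 2 · 19 · 127
2542 = 2 · 31 · 41
Common: 2 = 2

2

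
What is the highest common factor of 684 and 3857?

19

Euclid: 3857 = 5·684 + 437; 684 = 1·437 + 247; 437 = 1·247 + 190; 247 = 1·190 + 57; 190 = 3·57 + 19; 57 = 3·19 + 0. Last nonzero remainder: 19.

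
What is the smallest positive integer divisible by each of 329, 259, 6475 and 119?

lcm(329, 259) = 329·259/gcd = 85211/7 = 12173
lcm(12173, 6475) = 12173·6475/gcd = 78820175/259 = 304325
lcm(304325, 119) = 304325·119/gcd = 36214675/7 = 5173525

5173525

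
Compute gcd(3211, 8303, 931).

19

gcd(3211, 8303): 8303 = 2·3211 + 1881; 3211 = 1·1881 + 1330; 1881 = 1·1330 + 551; 1330 = 2·551 + 228; 551 = 2·228 + 95; 228 = 2·95 + 38; 95 = 2·38 + 19; 38 = 2·19 + 0 → 19
gcd(19, 931): 931 = 49·19 + 0 → 19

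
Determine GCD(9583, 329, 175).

9583 = 7 · 37²; 329 = 7 · 47; 175 = 5² · 7
gcd takes min exponent of each prime: 7 = 7

7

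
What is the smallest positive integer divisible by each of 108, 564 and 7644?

3233412

lcm(108, 564) = 108·564/gcd = 60912/12 = 5076
lcm(5076, 7644) = 5076·7644/gcd = 38800944/12 = 3233412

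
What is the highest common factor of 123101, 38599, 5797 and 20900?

11

gcd(123101, 38599): 123101 = 3·38599 + 7304; 38599 = 5·7304 + 2079; 7304 = 3·2079 + 1067; 2079 = 1·1067 + 1012; 1067 = 1·1012 + 55; 1012 = 18·55 + 22; 55 = 2·22 + 11; 22 = 2·11 + 0 → 11
gcd(11, 5797): 5797 = 527·11 + 0 → 11
gcd(11, 20900): 20900 = 1900·11 + 0 → 11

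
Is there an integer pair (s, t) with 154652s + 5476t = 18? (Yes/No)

No

By Bézout, 154652s + 5476t = 18 has integer solutions iff gcd(154652, 5476) | 18.
Euclid: 154652 = 28·5476 + 1324; 5476 = 4·1324 + 180; 1324 = 7·180 + 64; 180 = 2·64 + 52; 64 = 1·52 + 12; 52 = 4·12 + 4; 12 = 3·4 + 0. gcd = 4; 18 mod 4 = 2. No.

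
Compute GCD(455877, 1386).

9

455877 = 3² · 37³
1386 = 2 · 3² · 7 · 11
Common: 3² = 9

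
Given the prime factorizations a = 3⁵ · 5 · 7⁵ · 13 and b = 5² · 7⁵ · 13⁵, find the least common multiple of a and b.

max exponent per prime: 3⁵ · 5² · 7⁵ · 13⁵ = 37909952814825

37909952814825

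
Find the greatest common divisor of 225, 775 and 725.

25

gcd(225, 775): 775 = 3·225 + 100; 225 = 2·100 + 25; 100 = 4·25 + 0 → 25
gcd(25, 725): 725 = 29·25 + 0 → 25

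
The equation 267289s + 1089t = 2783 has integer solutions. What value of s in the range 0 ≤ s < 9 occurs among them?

8

gcd(267289, 1089) = 121 (Euclid: 267289 = 245·1089 + 484; 1089 = 2·484 + 121; 484 = 4·121 + 0), and 121 | 2783.
Extended Euclid: 267289·(-2) + 1089·(491) = 121. Scale by 23: s₀ = -46.
General solution s = s₀ + 9k; reducing mod 9 gives s = 8 (and t = -1961).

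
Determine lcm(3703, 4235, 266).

lcm(3703, 4235) = 3703·4235/gcd = 15682205/7 = 2240315
lcm(2240315, 266) = 2240315·266/gcd = 595923790/7 = 85131970

85131970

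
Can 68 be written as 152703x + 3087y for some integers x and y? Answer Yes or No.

No

gcd(152703, 3087): 152703 = 49·3087 + 1440; 3087 = 2·1440 + 207; 1440 = 6·207 + 198; 207 = 1·198 + 9; 198 = 22·9 + 0 → 9
9 does not divide 68, so a solution does not exist.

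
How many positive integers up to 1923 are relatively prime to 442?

Prime factors of 442: 2, 13, 17. Count integers ≤ 1923 divisible by none of them.
By inclusion–exclusion: 1923 − ⌊1923/2⌋ − ⌊1923/13⌋ − ⌊1923/17⌋ + ⌊1923/26⌋ + ⌊1923/34⌋ + ⌊1923/221⌋ − ⌊1923/442⌋ = 835.

835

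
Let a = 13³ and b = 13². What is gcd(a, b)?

169

min exponent per shared prime: 13² = 169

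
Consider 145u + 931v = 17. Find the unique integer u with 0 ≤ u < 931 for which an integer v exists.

Euclid: 931 = 6·145 + 61; 145 = 2·61 + 23; 61 = 2·23 + 15; 23 = 1·15 + 8; 15 = 1·8 + 7; 8 = 1·7 + 1; 7 = 7·1 + 0 → gcd = 1; 17 = 1·17.
Back-substitution yields 145·(122) + 931·(-19) = 1, so one solution is u = 122·17 = 2074, v = -19·17 = -323.
Solutions in u differ by 931/1 = 931; the one in [0, 931) is 2074 mod 931 = 212.

212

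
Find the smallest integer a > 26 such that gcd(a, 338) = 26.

338 = 26·13. Any a with gcd(a, 338) = 26 is a multiple of 26, say 26s, with s coprime to 13.
Need s > 26/26, so s ≥ 2. First s ≥ 2 with gcd(s, 13) = 1 is s = 2. Thus a = 26·2 = 52.

52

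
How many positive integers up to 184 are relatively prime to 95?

140

Prime factors of 95: 5, 19. Count integers ≤ 184 divisible by none of them.
By inclusion–exclusion: 184 − ⌊184/5⌋ − ⌊184/19⌋ + ⌊184/95⌋ = 140.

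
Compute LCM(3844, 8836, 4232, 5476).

12298954949192

lcm(3844, 8836) = 3844·8836/gcd = 33965584/4 = 8491396
lcm(8491396, 4232) = 8491396·4232/gcd = 35935587872/4 = 8983896968
lcm(8983896968, 5476) = 8983896968·5476/gcd = 49195819796768/4 = 12298954949192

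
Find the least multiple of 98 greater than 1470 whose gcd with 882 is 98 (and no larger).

1568

Multiples of 98 above 1470: 98·16, 98·17, … . Need the cofactor coprime to 882/98 = 9.
Checking s = 16, 17, … the first with gcd(s, 9) = 1 is s = 16, giving 1568.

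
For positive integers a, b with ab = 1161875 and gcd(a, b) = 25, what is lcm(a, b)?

46475

For any two positive integers, gcd × lcm equals their product. Hence lcm = 1161875 / 25 = 46475.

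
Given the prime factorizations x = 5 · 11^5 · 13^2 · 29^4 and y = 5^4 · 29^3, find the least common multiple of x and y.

max exponent per prime: 5^4 · 11^5 · 13^2 · 29^4 = 12031565489961875

12031565489961875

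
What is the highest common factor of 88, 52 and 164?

gcd(88, 52): 88 = 1·52 + 36; 52 = 1·36 + 16; 36 = 2·16 + 4; 16 = 4·4 + 0 → 4
gcd(4, 164): 164 = 41·4 + 0 → 4

4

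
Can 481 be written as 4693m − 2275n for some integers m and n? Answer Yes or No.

Yes

By Bézout, 4693m − 2275n = 481 has integer solutions iff gcd(4693, 2275) | 481.
Euclid: 4693 = 2·2275 + 143; 2275 = 15·143 + 130; 143 = 1·130 + 13; 130 = 10·13 + 0. gcd = 13; 481 mod 13 = 0. Yes.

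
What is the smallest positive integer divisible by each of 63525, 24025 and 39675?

32294140725

lcm(63525, 24025) = 63525·24025/gcd = 1526188125/25 = 61047525
lcm(61047525, 39675) = 61047525·39675/gcd = 2422060554375/75 = 32294140725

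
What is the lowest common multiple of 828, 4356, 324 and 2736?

68528592

828 = 2² · 3² · 23; 4356 = 2² · 3² · 11²; 324 = 2² · 3⁴; 2736 = 2⁴ · 3² · 19
lcm takes max exponent of each prime: 2⁴ · 3⁴ · 11² · 19 · 23 = 68528592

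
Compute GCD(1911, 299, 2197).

13

gcd(1911, 299): 1911 = 6·299 + 117; 299 = 2·117 + 65; 117 = 1·65 + 52; 65 = 1·52 + 13; 52 = 4·13 + 0 → 13
gcd(13, 2197): 2197 = 169·13 + 0 → 13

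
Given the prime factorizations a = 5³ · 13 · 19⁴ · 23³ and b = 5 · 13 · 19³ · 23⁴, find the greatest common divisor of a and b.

5424474445

min exponent per shared prime: 5 · 13 · 19³ · 23³ = 5424474445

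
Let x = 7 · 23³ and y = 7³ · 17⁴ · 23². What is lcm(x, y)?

348556602401

max exponent per prime: 7³ · 17⁴ · 23³ = 348556602401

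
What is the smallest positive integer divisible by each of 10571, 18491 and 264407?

427133908487

lcm(10571, 18491) = 10571·18491/gcd = 195468361/11 = 17769851
lcm(17769851, 264407) = 17769851·264407/gcd = 4698472993357/11 = 427133908487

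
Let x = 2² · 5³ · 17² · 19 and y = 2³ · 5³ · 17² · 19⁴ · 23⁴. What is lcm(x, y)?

max exponent per prime: 2³ · 5³ · 17² · 19⁴ · 23⁴ = 10539586939729000

10539586939729000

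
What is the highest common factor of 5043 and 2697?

Euclid: 5043 = 1·2697 + 2346; 2697 = 1·2346 + 351; 2346 = 6·351 + 240; 351 = 1·240 + 111; 240 = 2·111 + 18; 111 = 6·18 + 3; 18 = 6·3 + 0. Last nonzero remainder: 3.

3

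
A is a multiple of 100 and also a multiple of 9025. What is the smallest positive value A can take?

100 = 2² · 5²; 9025 = 5² · 19²
max exponents: 2² · 5² · 19² = 36100

36100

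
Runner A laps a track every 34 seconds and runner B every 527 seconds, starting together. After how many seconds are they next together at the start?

34 = 2 · 17; 527 = 17 · 31
max exponents: 2 · 17 · 31 = 1054

1054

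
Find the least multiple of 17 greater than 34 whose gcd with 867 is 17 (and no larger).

68

867 = 17·51. Any t with gcd(t, 867) = 17 is a multiple of 17, say 17s, with s coprime to 51.
Need s > 34/17, so s ≥ 3. First s ≥ 3 with gcd(s, 51) = 1 is s = 4. Thus t = 17·4 = 68.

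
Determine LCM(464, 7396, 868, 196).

1303204784

464 = 2⁴ · 29; 7396 = 2² · 43²; 868 = 2² · 7 · 31; 196 = 2² · 7²
lcm takes max exponent of each prime: 2⁴ · 7² · 29 · 31 · 43² = 1303204784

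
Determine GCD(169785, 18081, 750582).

169785 = 3² · 5 · 7³ · 11; 18081 = 3² · 7² · 41; 750582 = 2 · 3² · 7² · 23 · 37
gcd takes min exponent of each prime: 3² · 7² = 441

441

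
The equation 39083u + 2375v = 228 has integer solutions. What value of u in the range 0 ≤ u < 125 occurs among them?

Euclid: 39083 = 16·2375 + 1083; 2375 = 2·1083 + 209; 1083 = 5·209 + 38; 209 = 5·38 + 19; 38 = 2·19 + 0 → gcd = 19; 228 = 19·12.
Back-substitution yields 39083·(-57) + 2375·(938) = 19, so one solution is u = -57·12 = -684, v = 938·12 = 11256.
Solutions in u differ by 2375/19 = 125; the one in [0, 125) is -684 mod 125 = 66.

66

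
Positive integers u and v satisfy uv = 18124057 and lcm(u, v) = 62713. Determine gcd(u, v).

gcd·lcm = product, so gcd = 18124057/62713 = 289.

289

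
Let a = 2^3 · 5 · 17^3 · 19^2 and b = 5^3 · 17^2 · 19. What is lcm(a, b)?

max exponent per prime: 2^3 · 5^3 · 17^3 · 19^2 = 1773593000

1773593000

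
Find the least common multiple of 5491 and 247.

71383

5491 = 17² · 19; 247 = 13 · 19
max exponents: 13 · 17² · 19 = 71383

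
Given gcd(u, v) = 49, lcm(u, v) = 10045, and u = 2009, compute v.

245

u·v = gcd·lcm = 49·10045 = 492205, so v = 492205/2009 = 245.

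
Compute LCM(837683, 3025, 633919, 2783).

109715530925

837683 = 7 · 11² · 23 · 43; 3025 = 5² · 11²; 633919 = 11² · 13² · 31; 2783 = 11² · 23
lcm takes max exponent of each prime: 5² · 7 · 11² · 13² · 23 · 31 · 43 = 109715530925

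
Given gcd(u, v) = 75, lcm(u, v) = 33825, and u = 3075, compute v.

825

u·v = gcd·lcm = 75·33825 = 2536875, so v = 2536875/3075 = 825.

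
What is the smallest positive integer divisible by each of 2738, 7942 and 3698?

20103433702

lcm(2738, 7942) = 2738·7942/gcd = 21745196/2 = 10872598
lcm(10872598, 3698) = 10872598·3698/gcd = 40206867404/2 = 20103433702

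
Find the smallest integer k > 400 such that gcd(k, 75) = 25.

75 = 25·3. Any k with gcd(k, 75) = 25 is a multiple of 25, say 25s, with s coprime to 3.
Need s > 400/25, so s ≥ 17. First s ≥ 17 with gcd(s, 3) = 1 is s = 17. Thus k = 25·17 = 425.

425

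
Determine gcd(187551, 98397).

187551 = 3² · 7 · 13 · 229
98397 = 3² · 13 · 29²
Common: 3² · 13 = 117

117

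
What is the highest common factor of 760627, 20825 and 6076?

gcd(760627, 20825): 760627 = 36·20825 + 10927; 20825 = 1·10927 + 9898; 10927 = 1·9898 + 1029; 9898 = 9·1029 + 637; 1029 = 1·637 + 392; 637 = 1·392 + 245; 392 = 1·245 + 147; 245 = 1·147 + 98; 147 = 1·98 + 49; 98 = 2·49 + 0 → 49
gcd(49, 6076): 6076 = 124·49 + 0 → 49

49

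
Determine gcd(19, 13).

1

19 = 19
13 = 13
Common: 1 = 1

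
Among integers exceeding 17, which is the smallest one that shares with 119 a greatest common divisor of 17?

34

119 = 17·7. Any a with gcd(a, 119) = 17 is a multiple of 17, say 17s, with s coprime to 7.
Need s > 17/17, so s ≥ 2. First s ≥ 2 with gcd(s, 7) = 1 is s = 2. Thus a = 17·2 = 34.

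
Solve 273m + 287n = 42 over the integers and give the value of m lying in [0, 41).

38

Euclid: 287 = 1·273 + 14; 273 = 19·14 + 7; 14 = 2·7 + 0 → gcd = 7; 42 = 7·6.
Back-substitution yields 273·(20) + 287·(-19) = 7, so one solution is m = 20·6 = 120, n = -19·6 = -114.
Solutions in m differ by 287/7 = 41; the one in [0, 41) is 120 mod 41 = 38.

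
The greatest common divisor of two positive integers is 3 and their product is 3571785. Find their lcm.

1190595

For any two positive integers, gcd × lcm equals their product. Hence lcm = 3571785 / 3 = 1190595.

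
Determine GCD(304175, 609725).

304175 = 5² · 23³
609725 = 5² · 29³
Common: 5² = 25

25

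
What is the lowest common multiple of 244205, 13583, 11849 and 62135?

244205 = 5 · 13² · 17²; 13583 = 17² · 47; 11849 = 17² · 41; 62135 = 5 · 17² · 43
lcm takes max exponent of each prime: 5 · 13² · 17² · 41 · 43 · 47 = 20235070505

20235070505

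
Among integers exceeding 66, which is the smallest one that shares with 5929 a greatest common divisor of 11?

88

5929 = 11·539. Any m with gcd(m, 5929) = 11 is a multiple of 11, say 11s, with s coprime to 539.
Need s > 66/11, so s ≥ 7. First s ≥ 7 with gcd(s, 539) = 1 is s = 8. Thus m = 11·8 = 88.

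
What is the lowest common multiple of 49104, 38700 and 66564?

lcm(49104, 38700) = 49104·38700/gcd = 1900324800/36 = 52786800
lcm(52786800, 66564) = 52786800·66564/gcd = 3513700555200/1548 = 2269832400

2269832400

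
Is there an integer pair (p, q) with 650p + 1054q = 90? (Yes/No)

Yes

By Bézout, 650p + 1054q = 90 has integer solutions iff gcd(650, 1054) | 90.
Euclid: 1054 = 1·650 + 404; 650 = 1·404 + 246; 404 = 1·246 + 158; 246 = 1·158 + 88; 158 = 1·88 + 70; 88 = 1·70 + 18; 70 = 3·18 + 16; 18 = 1·16 + 2; 16 = 8·2 + 0. gcd = 2; 90 mod 2 = 0. Yes.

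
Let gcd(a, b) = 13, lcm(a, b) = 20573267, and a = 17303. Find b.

a·b = gcd·lcm = 13·20573267 = 267452471, so b = 267452471/17303 = 15457.

15457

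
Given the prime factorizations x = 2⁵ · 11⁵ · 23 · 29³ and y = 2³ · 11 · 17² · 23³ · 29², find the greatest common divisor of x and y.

1702184

min exponent per shared prime: 2³ · 11 · 23 · 29² = 1702184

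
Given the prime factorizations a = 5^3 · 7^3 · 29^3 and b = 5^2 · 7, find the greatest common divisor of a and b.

min exponent per shared prime: 5^2 · 7 = 175

175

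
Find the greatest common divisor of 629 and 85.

Euclid: 629 = 7·85 + 34; 85 = 2·34 + 17; 34 = 2·17 + 0. Last nonzero remainder: 17.

17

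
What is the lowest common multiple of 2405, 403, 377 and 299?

49728185

2405 = 5 · 13 · 37; 403 = 13 · 31; 377 = 13 · 29; 299 = 13 · 23
lcm takes max exponent of each prime: 5 · 13 · 23 · 29 · 31 · 37 = 49728185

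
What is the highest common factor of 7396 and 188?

Euclid: 7396 = 39·188 + 64; 188 = 2·64 + 60; 64 = 1·60 + 4; 60 = 15·4 + 0. Last nonzero remainder: 4.

4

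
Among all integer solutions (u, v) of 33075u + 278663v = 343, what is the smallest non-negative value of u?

1803

Euclid: 278663 = 8·33075 + 14063; 33075 = 2·14063 + 4949; 14063 = 2·4949 + 4165; 4949 = 1·4165 + 784; 4165 = 5·784 + 245; 784 = 3·245 + 49; 245 = 5·49 + 0 → gcd = 49; 343 = 49·7.
Back-substitution yields 33075·(1070) + 278663·(-127) = 49, so one solution is u = 1070·7 = 7490, v = -127·7 = -889.
Solutions in u differ by 278663/49 = 5687; the one in [0, 5687) is 7490 mod 5687 = 1803.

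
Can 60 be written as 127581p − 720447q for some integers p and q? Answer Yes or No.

By Bézout, 127581p − 720447q = 60 has integer solutions iff gcd(127581, 720447) | 60.
Euclid: 720447 = 5·127581 + 82542; 127581 = 1·82542 + 45039; 82542 = 1·45039 + 37503; 45039 = 1·37503 + 7536; 37503 = 4·7536 + 7359; 7536 = 1·7359 + 177; 7359 = 41·177 + 102; 177 = 1·102 + 75; 102 = 1·75 + 27; 75 = 2·27 + 21; 27 = 1·21 + 6; 21 = 3·6 + 3; 6 = 2·3 + 0. gcd = 3; 60 mod 3 = 0. Yes.

Yes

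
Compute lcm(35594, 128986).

35594 = 2 · 13 · 37²; 128986 = 2 · 11² · 13 · 41
max exponents: 2 · 11² · 13 · 37² · 41 = 176581834

176581834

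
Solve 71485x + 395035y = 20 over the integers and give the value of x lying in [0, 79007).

12163

gcd(71485, 395035) = 5 (Euclid: 395035 = 5·71485 + 37610; 71485 = 1·37610 + 33875; 37610 = 1·33875 + 3735; 33875 = 9·3735 + 260; 3735 = 14·260 + 95; 260 = 2·95 + 70; 95 = 1·70 + 25; 70 = 2·25 + 20; 25 = 1·20 + 5; 20 = 4·5 + 0), and 5 | 20.
Extended Euclid: 71485·(-16711) + 395035·(3024) = 5. Scale by 4: x₀ = -66844.
General solution x = x₀ + 79007t; reducing mod 79007 gives x = 12163 (and y = -2201).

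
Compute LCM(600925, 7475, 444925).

18921325475

lcm(600925, 7475) = 600925·7475/gcd = 4491914375/325 = 13821275
lcm(13821275, 444925) = 13821275·444925/gcd = 6149430779375/325 = 18921325475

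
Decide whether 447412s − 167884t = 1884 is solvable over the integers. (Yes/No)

No

gcd(447412, 167884): 447412 = 2·167884 + 111644; 167884 = 1·111644 + 56240; 111644 = 1·56240 + 55404; 56240 = 1·55404 + 836; 55404 = 66·836 + 228; 836 = 3·228 + 152; 228 = 1·152 + 76; 152 = 2·76 + 0 → 76
76 does not divide 1884, so a solution does not exist.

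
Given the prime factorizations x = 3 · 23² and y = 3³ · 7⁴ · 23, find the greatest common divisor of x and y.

min exponent per shared prime: 3 · 23 = 69

69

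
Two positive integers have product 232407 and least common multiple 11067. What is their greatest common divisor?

From gcd × lcm = pq: gcd = 232407 / 11067 = 21.

21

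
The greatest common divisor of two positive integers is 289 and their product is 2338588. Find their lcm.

8092

gcd·lcm = product, so lcm = 2338588/289 = 8092.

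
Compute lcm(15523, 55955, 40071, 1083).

15523 = 19² · 43; 55955 = 5 · 19² · 31; 40071 = 3 · 19² · 37; 1083 = 3 · 19²
lcm takes max exponent of each prime: 3 · 5 · 19² · 31 · 37 · 43 = 267073215

267073215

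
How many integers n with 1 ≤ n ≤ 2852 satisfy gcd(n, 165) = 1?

165 = 3·5·11. Inclusion–exclusion on these primes:
2852 − ⌊2852/3⌋ − ⌊2852/5⌋ − ⌊2852/11⌋ + ⌊2852/15⌋ + ⌊2852/33⌋ + ⌊2852/55⌋ − ⌊2852/165⌋ = 1383

1383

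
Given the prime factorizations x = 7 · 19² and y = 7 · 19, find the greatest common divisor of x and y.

min exponent per shared prime: 7 · 19 = 133

133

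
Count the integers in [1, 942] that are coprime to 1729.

Prime factors of 1729: 7, 13, 19. Count integers ≤ 942 divisible by none of them.
By inclusion–exclusion: 942 − ⌊942/7⌋ − ⌊942/13⌋ − ⌊942/19⌋ + ⌊942/91⌋ + ⌊942/133⌋ + ⌊942/247⌋ − ⌊942/1729⌋ = 707.

707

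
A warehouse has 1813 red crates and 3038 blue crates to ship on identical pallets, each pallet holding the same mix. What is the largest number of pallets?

1813 = 7² · 37
3038 = 2 · 7² · 31
Common: 7² = 49

49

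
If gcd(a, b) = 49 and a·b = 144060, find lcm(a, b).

2940

Since gcd(a,b)·lcm(a,b) = ab, lcm = 144060/49 = 2940.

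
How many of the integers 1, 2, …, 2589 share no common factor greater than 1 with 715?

1739

715 = 5·11·13. Inclusion–exclusion on these primes:
2589 − ⌊2589/5⌋ − ⌊2589/11⌋ − ⌊2589/13⌋ + ⌊2589/55⌋ + ⌊2589/65⌋ + ⌊2589/143⌋ − ⌊2589/715⌋ = 1739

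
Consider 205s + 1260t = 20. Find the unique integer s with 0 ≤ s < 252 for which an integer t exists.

80

Reduce mod 1260: 205s ≡ 20 (mod 1260). With g = gcd(205, 1260) = 5 dividing 20, divide through: 41s ≡ 4 (mod 252).
Since gcd(41, 252) = 1, s ≡ 4·(41)⁻¹ ≡ 80 (mod 252). Smallest non-negative: 80.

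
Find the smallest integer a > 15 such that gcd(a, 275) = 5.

20

gcd(a, 275) = 5 forces 5 | a; write a = 5s. Then gcd(5s, 5·55) = 5·gcd(s, 55), so need gcd(s, 55) = 1.
5s > 15 gives s ≥ 4. The least s ≥ 4 coprime to 55 is 4, so a = 5·4 = 20.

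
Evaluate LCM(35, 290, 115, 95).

887110

35 = 5 · 7; 290 = 2 · 5 · 29; 115 = 5 · 23; 95 = 5 · 19
lcm takes max exponent of each prime: 2 · 5 · 7 · 19 · 23 · 29 = 887110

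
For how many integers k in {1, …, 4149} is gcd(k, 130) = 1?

130 = 2·5·13. Inclusion–exclusion on these primes:
4149 − ⌊4149/2⌋ − ⌊4149/5⌋ − ⌊4149/13⌋ + ⌊4149/10⌋ + ⌊4149/26⌋ + ⌊4149/65⌋ − ⌊4149/130⌋ = 1532

1532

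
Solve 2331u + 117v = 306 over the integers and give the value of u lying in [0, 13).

Reduce mod 117: 2331u ≡ 306 (mod 117). With g = gcd(2331, 117) = 9 dividing 306, divide through: 259u ≡ 34 (mod 13).
Since gcd(259, 13) = 1, u ≡ 34·(259)⁻¹ ≡ 5 (mod 13). Smallest non-negative: 5.

5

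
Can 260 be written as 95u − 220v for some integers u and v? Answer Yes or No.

Yes

gcd(95, 220): 220 = 2·95 + 30; 95 = 3·30 + 5; 30 = 6·5 + 0 → 5
5 divides 260, so a solution exists.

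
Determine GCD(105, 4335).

Euclid: 4335 = 41·105 + 30; 105 = 3·30 + 15; 30 = 2·15 + 0. Last nonzero remainder: 15.

15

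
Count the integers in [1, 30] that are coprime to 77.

24

Prime factors of 77: 7, 11. Count integers ≤ 30 divisible by none of them.
By inclusion–exclusion: 30 − ⌊30/7⌋ − ⌊30/11⌋ + ⌊30/77⌋ = 24.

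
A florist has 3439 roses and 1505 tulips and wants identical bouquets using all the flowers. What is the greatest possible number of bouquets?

1

Euclid: 3439 = 2·1505 + 429; 1505 = 3·429 + 218; 429 = 1·218 + 211; 218 = 1·211 + 7; 211 = 30·7 + 1; 7 = 7·1 + 0. Last nonzero remainder: 1.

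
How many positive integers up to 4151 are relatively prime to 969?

Prime factors of 969: 3, 17, 19. Count integers ≤ 4151 divisible by none of them.
By inclusion–exclusion: 4151 − ⌊4151/3⌋ − ⌊4151/17⌋ − ⌊4151/19⌋ + ⌊4151/51⌋ + ⌊4151/57⌋ + ⌊4151/323⌋ − ⌊4151/969⌋ = 2467.

2467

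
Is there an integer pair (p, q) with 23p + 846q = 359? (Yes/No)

Yes

By Bézout, 23p + 846q = 359 has integer solutions iff gcd(23, 846) | 359.
Euclid: 846 = 36·23 + 18; 23 = 1·18 + 5; 18 = 3·5 + 3; 5 = 1·3 + 2; 3 = 1·2 + 1; 2 = 2·1 + 0. gcd = 1; 359 mod 1 = 0. Yes.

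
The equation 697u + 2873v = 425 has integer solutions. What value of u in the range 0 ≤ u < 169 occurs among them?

Reduce mod 2873: 697u ≡ 425 (mod 2873). With g = gcd(697, 2873) = 17 dividing 425, divide through: 41u ≡ 25 (mod 169).
Since gcd(41, 169) = 1, u ≡ 25·(41)⁻¹ ≡ 149 (mod 169). Smallest non-negative: 149.

149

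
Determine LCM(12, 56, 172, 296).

lcm(12, 56) = 12·56/gcd = 672/4 = 168
lcm(168, 172) = 168·172/gcd = 28896/4 = 7224
lcm(7224, 296) = 7224·296/gcd = 2138304/8 = 267288

267288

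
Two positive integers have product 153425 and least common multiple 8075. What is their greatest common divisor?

gcd·lcm = product, so gcd = 153425/8075 = 19.

19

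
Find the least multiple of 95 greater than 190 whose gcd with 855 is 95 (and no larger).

Multiples of 95 above 190: 95·3, 95·4, … . Need the cofactor coprime to 855/95 = 9.
Checking s = 3, 4, … the first with gcd(s, 9) = 1 is s = 4, giving 380.

380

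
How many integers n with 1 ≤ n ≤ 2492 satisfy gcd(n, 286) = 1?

1046

Prime factors of 286: 2, 11, 13. Count integers ≤ 2492 divisible by none of them.
By inclusion–exclusion: 2492 − ⌊2492/2⌋ − ⌊2492/11⌋ − ⌊2492/13⌋ + ⌊2492/22⌋ + ⌊2492/26⌋ + ⌊2492/143⌋ − ⌊2492/286⌋ = 1046.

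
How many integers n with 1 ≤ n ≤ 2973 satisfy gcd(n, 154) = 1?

154 = 2·7·11. Inclusion–exclusion on these primes:
2973 − ⌊2973/2⌋ − ⌊2973/7⌋ − ⌊2973/11⌋ + ⌊2973/14⌋ + ⌊2973/22⌋ + ⌊2973/77⌋ − ⌊2973/154⌋ = 1159

1159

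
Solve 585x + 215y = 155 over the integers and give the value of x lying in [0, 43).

1

gcd(585, 215) = 5 (Euclid: 585 = 2·215 + 155; 215 = 1·155 + 60; 155 = 2·60 + 35; 60 = 1·35 + 25; 35 = 1·25 + 10; 25 = 2·10 + 5; 10 = 2·5 + 0), and 5 | 155.
Extended Euclid: 585·(-18) + 215·(49) = 5. Scale by 31: x₀ = -558.
General solution x = x₀ + 43t; reducing mod 43 gives x = 1 (and y = -2).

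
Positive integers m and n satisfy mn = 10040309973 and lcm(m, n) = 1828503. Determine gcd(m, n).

From gcd × lcm = mn: gcd = 10040309973 / 1828503 = 5491.

5491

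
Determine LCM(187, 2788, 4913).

8863052

187 = 11 · 17; 2788 = 2² · 17 · 41; 4913 = 17³
lcm takes max exponent of each prime: 2² · 11 · 17³ · 41 = 8863052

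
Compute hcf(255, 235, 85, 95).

255 = 3 · 5 · 17; 235 = 5 · 47; 85 = 5 · 17; 95 = 5 · 19
gcd takes min exponent of each prime: 5 = 5

5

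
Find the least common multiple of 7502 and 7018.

7502 = 2 · 11² · 31; 7018 = 2 · 11² · 29
max exponents: 2 · 11² · 29 · 31 = 217558

217558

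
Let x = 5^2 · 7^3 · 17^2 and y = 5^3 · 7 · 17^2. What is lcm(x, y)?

12390875

max exponent per prime: 5^3 · 7^3 · 17^2 = 12390875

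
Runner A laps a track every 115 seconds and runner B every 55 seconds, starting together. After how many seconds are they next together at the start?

115 = 5 · 23; 55 = 5 · 11
max exponents: 5 · 11 · 23 = 1265

1265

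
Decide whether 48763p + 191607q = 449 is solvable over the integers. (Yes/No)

No

By Bézout, 48763p + 191607q = 449 has integer solutions iff gcd(48763, 191607) | 449.
Euclid: 191607 = 3·48763 + 45318; 48763 = 1·45318 + 3445; 45318 = 13·3445 + 533; 3445 = 6·533 + 247; 533 = 2·247 + 39; 247 = 6·39 + 13; 39 = 3·13 + 0. gcd = 13; 449 mod 13 = 7. No.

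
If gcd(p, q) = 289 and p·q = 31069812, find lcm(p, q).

107508

Since gcd(p,q)·lcm(p,q) = pq, lcm = 31069812/289 = 107508.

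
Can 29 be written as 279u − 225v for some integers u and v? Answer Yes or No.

By Bézout, 279u − 225v = 29 has integer solutions iff gcd(279, 225) | 29.
Euclid: 279 = 1·225 + 54; 225 = 4·54 + 9; 54 = 6·9 + 0. gcd = 9; 29 mod 9 = 2. No.

No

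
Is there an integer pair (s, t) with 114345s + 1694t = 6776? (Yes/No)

Yes

By Bézout, 114345s + 1694t = 6776 has integer solutions iff gcd(114345, 1694) | 6776.
Euclid: 114345 = 67·1694 + 847; 1694 = 2·847 + 0. gcd = 847; 6776 mod 847 = 0. Yes.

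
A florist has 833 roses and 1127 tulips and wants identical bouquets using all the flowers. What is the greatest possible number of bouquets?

Euclid: 1127 = 1·833 + 294; 833 = 2·294 + 245; 294 = 1·245 + 49; 245 = 5·49 + 0. Last nonzero remainder: 49.

49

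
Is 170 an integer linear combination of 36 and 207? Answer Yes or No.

No

gcd(36, 207): 207 = 5·36 + 27; 36 = 1·27 + 9; 27 = 3·9 + 0 → 9
9 does not divide 170, so a solution does not exist.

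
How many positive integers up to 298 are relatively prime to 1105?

208

Prime factors of 1105: 5, 13, 17. Count integers ≤ 298 divisible by none of them.
By inclusion–exclusion: 298 − ⌊298/5⌋ − ⌊298/13⌋ − ⌊298/17⌋ + ⌊298/65⌋ + ⌊298/85⌋ + ⌊298/221⌋ − ⌊298/1105⌋ = 208.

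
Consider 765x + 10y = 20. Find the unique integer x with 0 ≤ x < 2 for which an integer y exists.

0

Euclid: 765 = 76·10 + 5; 10 = 2·5 + 0 → gcd = 5; 20 = 5·4.
Back-substitution yields 765·(1) + 10·(-76) = 5, so one solution is x = 1·4 = 4, y = -76·4 = -304.
Solutions in x differ by 10/5 = 2; the one in [0, 2) is 4 mod 2 = 0.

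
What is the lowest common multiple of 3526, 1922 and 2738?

3526 = 2 · 41 · 43; 1922 = 2 · 31²; 2738 = 2 · 37²
lcm takes max exponent of each prime: 2 · 31² · 37² · 41 · 43 = 4638837334

4638837334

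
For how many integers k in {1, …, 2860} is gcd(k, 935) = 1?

1957

Prime factors of 935: 5, 11, 17. Count integers ≤ 2860 divisible by none of them.
By inclusion–exclusion: 2860 − ⌊2860/5⌋ − ⌊2860/11⌋ − ⌊2860/17⌋ + ⌊2860/55⌋ + ⌊2860/85⌋ + ⌊2860/187⌋ − ⌊2860/935⌋ = 1957.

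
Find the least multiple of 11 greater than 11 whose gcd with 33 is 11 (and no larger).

22

Multiples of 11 above 11: 11·2, 11·3, … . Need the cofactor coprime to 33/11 = 3.
Checking s = 2, 3, … the first with gcd(s, 3) = 1 is s = 2, giving 22.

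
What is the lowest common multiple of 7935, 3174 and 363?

1920270

7935 = 3 · 5 · 23²; 3174 = 2 · 3 · 23²; 363 = 3 · 11²
lcm takes max exponent of each prime: 2 · 3 · 5 · 11² · 23² = 1920270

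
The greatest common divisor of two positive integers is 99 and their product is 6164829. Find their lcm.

Since gcd(m,n)·lcm(m,n) = mn, lcm = 6164829/99 = 62271.

62271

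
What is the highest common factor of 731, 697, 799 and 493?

17

gcd(731, 697): 731 = 1·697 + 34; 697 = 20·34 + 17; 34 = 2·17 + 0 → 17
gcd(17, 799): 799 = 47·17 + 0 → 17
gcd(17, 493): 493 = 29·17 + 0 → 17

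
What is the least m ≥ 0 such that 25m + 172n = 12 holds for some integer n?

28

Reduce mod 172: 25m ≡ 12 (mod 172). With g = gcd(25, 172) = 1 dividing 12, divide through: 25m ≡ 12 (mod 172).
Since gcd(25, 172) = 1, m ≡ 12·(25)⁻¹ ≡ 28 (mod 172). Smallest non-negative: 28.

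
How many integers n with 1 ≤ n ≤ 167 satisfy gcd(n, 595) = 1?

108

595 = 5·7·17. Inclusion–exclusion on these primes:
167 − ⌊167/5⌋ − ⌊167/7⌋ − ⌊167/17⌋ + ⌊167/35⌋ + ⌊167/85⌋ + ⌊167/119⌋ − ⌊167/595⌋ = 108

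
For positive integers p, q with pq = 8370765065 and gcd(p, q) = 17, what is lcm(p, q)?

gcd·lcm = product, so lcm = 8370765065/17 = 492397945.

492397945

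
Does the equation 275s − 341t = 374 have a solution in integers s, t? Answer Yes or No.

By Bézout, 275s − 341t = 374 has integer solutions iff gcd(275, 341) | 374.
Euclid: 341 = 1·275 + 66; 275 = 4·66 + 11; 66 = 6·11 + 0. gcd = 11; 374 mod 11 = 0. Yes.

Yes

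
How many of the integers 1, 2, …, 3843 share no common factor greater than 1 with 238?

238 = 2·7·17. Inclusion–exclusion on these primes:
3843 − ⌊3843/2⌋ − ⌊3843/7⌋ − ⌊3843/17⌋ + ⌊3843/14⌋ + ⌊3843/34⌋ + ⌊3843/119⌋ − ⌊3843/238⌋ = 1550

1550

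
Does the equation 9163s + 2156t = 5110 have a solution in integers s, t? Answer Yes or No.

gcd(9163, 2156): 9163 = 4·2156 + 539; 2156 = 4·539 + 0 → 539
539 does not divide 5110, so a solution does not exist.

No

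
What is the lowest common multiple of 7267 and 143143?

6155149

7267 = 13² · 43; 143143 = 7 · 11² · 13²
max exponents: 7 · 11² · 13² · 43 = 6155149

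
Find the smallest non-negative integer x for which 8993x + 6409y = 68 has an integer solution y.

129

gcd(8993, 6409) = 17 (Euclid: 8993 = 1·6409 + 2584; 6409 = 2·2584 + 1241; 2584 = 2·1241 + 102; 1241 = 12·102 + 17; 102 = 6·17 + 0), and 17 | 68.
Extended Euclid: 8993·(-62) + 6409·(87) = 17. Scale by 4: x₀ = -248.
General solution x = x₀ + 377t; reducing mod 377 gives x = 129 (and y = -181).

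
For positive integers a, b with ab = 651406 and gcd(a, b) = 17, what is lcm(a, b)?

Since gcd(a,b)·lcm(a,b) = ab, lcm = 651406/17 = 38318.

38318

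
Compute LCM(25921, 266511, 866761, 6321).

lcm(25921, 266511) = 25921·266511/gcd = 6908231631/49 = 140984319
lcm(140984319, 866761) = 140984319·866761/gcd = 122199709320759/2401 = 50895339159
lcm(50895339159, 6321) = 50895339159·6321/gcd = 321709438824039/147 = 2188499583837

2188499583837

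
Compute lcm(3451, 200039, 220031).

10726291219

3451 = 7 · 17 · 29; 200039 = 7 · 17 · 41²; 220031 = 7 · 17 · 43²
lcm takes max exponent of each prime: 7 · 17 · 29 · 41² · 43² = 10726291219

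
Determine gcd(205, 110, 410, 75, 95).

5

205 = 5 · 41; 110 = 2 · 5 · 11; 410 = 2 · 5 · 41; 75 = 3 · 5²; 95 = 5 · 19
gcd takes min exponent of each prime: 5 = 5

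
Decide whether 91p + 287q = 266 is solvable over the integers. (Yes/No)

Yes

gcd(91, 287): 287 = 3·91 + 14; 91 = 6·14 + 7; 14 = 2·7 + 0 → 7
7 divides 266, so a solution exists.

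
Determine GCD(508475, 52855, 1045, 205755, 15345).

55

508475 = 5² · 11 · 43²; 52855 = 5 · 11 · 31²; 1045 = 5 · 11 · 19; 205755 = 3 · 5 · 11 · 29 · 43; 15345 = 3² · 5 · 11 · 31
gcd takes min exponent of each prime: 5 · 11 = 55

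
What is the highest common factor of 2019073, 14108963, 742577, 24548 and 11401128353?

6137

gcd(2019073, 14108963): 14108963 = 6·2019073 + 1994525; 2019073 = 1·1994525 + 24548; 1994525 = 81·24548 + 6137; 24548 = 4·6137 + 0 → 6137
gcd(6137, 742577): 742577 = 121·6137 + 0 → 6137
gcd(6137, 24548): 24548 = 4·6137 + 0 → 6137
gcd(6137, 11401128353): 11401128353 = 1857769·6137 + 0 → 6137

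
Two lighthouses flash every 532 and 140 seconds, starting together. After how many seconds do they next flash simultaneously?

532 = 2² · 7 · 19; 140 = 2² · 5 · 7
max exponents: 2² · 5 · 7 · 19 = 2660

2660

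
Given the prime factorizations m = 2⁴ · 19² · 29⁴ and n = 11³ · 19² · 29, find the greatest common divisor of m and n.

min exponent per shared prime: 19² · 29 = 10469

10469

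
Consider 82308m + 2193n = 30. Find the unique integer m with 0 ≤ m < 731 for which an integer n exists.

Euclid: 82308 = 37·2193 + 1167; 2193 = 1·1167 + 1026; 1167 = 1·1026 + 141; 1026 = 7·141 + 39; 141 = 3·39 + 24; 39 = 1·24 + 15; 24 = 1·15 + 9; 15 = 1·9 + 6; 9 = 1·6 + 3; 6 = 2·3 + 0 → gcd = 3; 30 = 3·10.
Back-substitution yields 82308·(280) + 2193·(-10509) = 3, so one solution is m = 280·10 = 2800, n = -10509·10 = -105090.
Solutions in m differ by 2193/3 = 731; the one in [0, 731) is 2800 mod 731 = 607.

607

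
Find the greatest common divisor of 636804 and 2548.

Euclid: 636804 = 249·2548 + 2352; 2548 = 1·2352 + 196; 2352 = 12·196 + 0. Last nonzero remainder: 196.

196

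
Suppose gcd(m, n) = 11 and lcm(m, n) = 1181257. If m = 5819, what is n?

2233

m·n = gcd·lcm = 11·1181257 = 12993827, so n = 12993827/5819 = 2233.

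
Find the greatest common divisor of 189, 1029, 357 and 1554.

189 = 3³ · 7; 1029 = 3 · 7³; 357 = 3 · 7 · 17; 1554 = 2 · 3 · 7 · 37
gcd takes min exponent of each prime: 3 · 7 = 21

21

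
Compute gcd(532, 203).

7

Euclid: 532 = 2·203 + 126; 203 = 1·126 + 77; 126 = 1·77 + 49; 77 = 1·49 + 28; 49 = 1·28 + 21; 28 = 1·21 + 7; 21 = 3·7 + 0. Last nonzero remainder: 7.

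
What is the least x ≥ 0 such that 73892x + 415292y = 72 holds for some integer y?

81460

Reduce mod 415292: 73892x ≡ 72 (mod 415292). With g = gcd(73892, 415292) = 4 dividing 72, divide through: 18473x ≡ 18 (mod 103823).
Since gcd(18473, 103823) = 1, x ≡ 18·(18473)⁻¹ ≡ 81460 (mod 103823). Smallest non-negative: 81460.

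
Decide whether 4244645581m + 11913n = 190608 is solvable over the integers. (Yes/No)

gcd(4244645581, 11913): 4244645581 = 356303·11913 + 7942; 11913 = 1·7942 + 3971; 7942 = 2·3971 + 0 → 3971
3971 divides 190608, so a solution exists.

Yes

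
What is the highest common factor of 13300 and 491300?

Euclid: 491300 = 36·13300 + 12500; 13300 = 1·12500 + 800; 12500 = 15·800 + 500; 800 = 1·500 + 300; 500 = 1·300 + 200; 300 = 1·200 + 100; 200 = 2·100 + 0. Last nonzero remainder: 100.

100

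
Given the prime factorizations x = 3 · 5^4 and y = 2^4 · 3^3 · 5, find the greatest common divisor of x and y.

15

min exponent per shared prime: 3 · 5 = 15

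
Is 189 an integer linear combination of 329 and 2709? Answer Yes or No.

gcd(329, 2709): 2709 = 8·329 + 77; 329 = 4·77 + 21; 77 = 3·21 + 14; 21 = 1·14 + 7; 14 = 2·7 + 0 → 7
7 divides 189, so a solution exists.

Yes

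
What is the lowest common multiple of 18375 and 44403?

18375 = 3 · 5³ · 7²; 44403 = 3 · 19² · 41
max exponents: 3 · 5³ · 7² · 19² · 41 = 271968375

271968375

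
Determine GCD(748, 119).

17

748 = 2² · 11 · 17
119 = 7 · 17
Common: 17 = 17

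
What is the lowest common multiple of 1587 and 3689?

5854443

gcd first: 3689 = 2·1587 + 515; 1587 = 3·515 + 42; 515 = 12·42 + 11; 42 = 3·11 + 9; 11 = 1·9 + 2; 9 = 4·2 + 1; 2 = 2·1 + 0 → gcd = 1
lcm = 1587·3689/gcd = 5854443/1 = 5854443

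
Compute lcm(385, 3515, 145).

7848995

lcm(385, 3515) = 385·3515/gcd = 1353275/5 = 270655
lcm(270655, 145) = 270655·145/gcd = 39244975/5 = 7848995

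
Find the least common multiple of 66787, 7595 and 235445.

320911535

lcm(66787, 7595) = 66787·7595/gcd = 507247265/49 = 10351985
lcm(10351985, 235445) = 10351985·235445/gcd = 2437323108325/7595 = 320911535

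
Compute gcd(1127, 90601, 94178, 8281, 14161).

49

gcd(1127, 90601): 90601 = 80·1127 + 441; 1127 = 2·441 + 245; 441 = 1·245 + 196; 245 = 1·196 + 49; 196 = 4·49 + 0 → 49
gcd(49, 94178): 94178 = 1922·49 + 0 → 49
gcd(49, 8281): 8281 = 169·49 + 0 → 49
gcd(49, 14161): 14161 = 289·49 + 0 → 49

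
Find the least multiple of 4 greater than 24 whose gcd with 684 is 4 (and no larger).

28

684 = 4·171. Any k with gcd(k, 684) = 4 is a multiple of 4, say 4s, with s coprime to 171.
Need s > 24/4, so s ≥ 7. First s ≥ 7 with gcd(s, 171) = 1 is s = 7. Thus k = 4·7 = 28.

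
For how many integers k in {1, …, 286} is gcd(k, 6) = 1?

95

6 = 2·3. Inclusion–exclusion on these primes:
286 − ⌊286/2⌋ − ⌊286/3⌋ + ⌊286/6⌋ = 95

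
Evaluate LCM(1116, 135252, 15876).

lcm(1116, 135252) = 1116·135252/gcd = 150941232/36 = 4192812
lcm(4192812, 15876) = 4192812·15876/gcd = 66565083312/36 = 1849030092

1849030092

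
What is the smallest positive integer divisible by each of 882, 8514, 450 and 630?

882 = 2 · 3² · 7²; 8514 = 2 · 3² · 11 · 43; 450 = 2 · 3² · 5²; 630 = 2 · 3² · 5 · 7
lcm takes max exponent of each prime: 2 · 3² · 5² · 7² · 11 · 43 = 10429650

10429650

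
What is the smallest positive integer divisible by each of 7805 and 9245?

14431445

gcd first: 9245 = 1·7805 + 1440; 7805 = 5·1440 + 605; 1440 = 2·605 + 230; 605 = 2·230 + 145; 230 = 1·145 + 85; 145 = 1·85 + 60; 85 = 1·60 + 25; 60 = 2·25 + 10; 25 = 2·10 + 5; 10 = 2·5 + 0 → gcd = 5
lcm = 7805·9245/gcd = 72157225/5 = 14431445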